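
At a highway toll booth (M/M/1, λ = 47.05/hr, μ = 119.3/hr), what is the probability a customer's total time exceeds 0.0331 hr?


W ~ Exponential(μ−λ) for M/M/1.
μ − λ = 119.3 − 47.05 = 72.2500
P(W > t) = e^{−(μ−λ)t} = e^{−2.3915} = 0.091495

Final: 0.091495


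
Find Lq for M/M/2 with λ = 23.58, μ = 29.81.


a = λ/μ = 0.7910; ρ = a/2 = 0.3955
P₀ = 0.433173
Lq = P₀·a^c·ρ / (c!·(1−ρ)²) = 0.433173·0.62570·0.3955/(2·0.36541)
= 0.14668

Final: 0.14668


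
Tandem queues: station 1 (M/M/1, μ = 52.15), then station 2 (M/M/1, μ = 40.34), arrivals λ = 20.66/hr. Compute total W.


Each node sees arrival rate λ = 20.66/hr (tandem ⇒ throughput preserved).
W₁ = 1/(μ₁−λ) = 1/(52.15−20.66) = 0.03176 hr
W₂ = 1/(μ₂−λ) = 1/(40.34−20.66) = 0.05081 hr
W_total = W₁ + W₂ = 0.03176 + 0.05081 = 0.08257 hr

Final: 0.08257 hr


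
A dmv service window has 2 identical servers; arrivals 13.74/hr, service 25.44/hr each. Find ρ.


ρ = λ/(cμ) = 13.74/(2·25.44) = 13.74/50.88 = 0.2700

Final: 0.2700


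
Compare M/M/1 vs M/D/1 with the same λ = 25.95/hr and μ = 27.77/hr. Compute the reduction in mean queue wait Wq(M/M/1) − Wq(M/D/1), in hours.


ρ = 25.95/27.77 = 0.9345
Wq(M/M/1) = ρ/(μ−λ) = 0.9345/1.82 = 0.51344 hr
Wq(M/D/1) = ρ/(2(μ−λ)) = 0.25672 hr
Savings = 0.51344 − 0.25672 = 0.25672 hr

Final: 0.25672 hr


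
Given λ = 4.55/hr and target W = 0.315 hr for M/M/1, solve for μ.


W = 1/(μ−λ) ⇒ μ − λ = 1/W = 1/0.315 = 3.1746
μ = λ + 1/W = 4.55 + 3.1746 = 7.7246 per hr

Final: 7.7246 /hr


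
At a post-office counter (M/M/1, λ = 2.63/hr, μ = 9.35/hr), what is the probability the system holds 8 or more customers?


ρ = 2.63/9.35 = 0.2813
P(N ≥ n) = ρ^n = 0.2813^8 = 0.00003919

Final: 0.00003919


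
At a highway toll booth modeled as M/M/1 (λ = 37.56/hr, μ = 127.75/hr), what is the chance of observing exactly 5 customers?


ρ = 37.56/127.75 = 0.2940
P_n = (1−ρ)·ρ^n = (1 − 0.2940)·0.2940^5 = 0.7060·0.002197 = 0.001551

Final: 0.001551


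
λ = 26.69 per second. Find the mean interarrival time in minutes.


Mean interarrival time = 1/λ = 1/26.69 second = 0.03747 second
In minutes: 0.03747 × 0.0166667 = 0.0006245 min

Final: 0.0006245 min


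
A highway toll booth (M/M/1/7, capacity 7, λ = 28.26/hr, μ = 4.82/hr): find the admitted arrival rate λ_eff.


ρ = 5.8631; P_K = (1−ρ)ρ^7/(1−ρ^8) = 0.829441
λ_eff = λ(1 − P_K) = 28.26·(1 − 0.829441) = 28.26·0.170559 = 4.8200 /hr

Final: 4.8200 /hr


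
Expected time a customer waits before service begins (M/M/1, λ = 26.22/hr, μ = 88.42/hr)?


ρ = 26.22/88.42 = 0.2965
Wq = ρ/(μ−λ) = 0.2965/(88.42 − 26.22) = 0.2965/62.20 = 0.004768 hr

Final: 0.004768 hr


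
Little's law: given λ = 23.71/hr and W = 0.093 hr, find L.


L = λW = 23.71·0.093 = 2.2050

Final: 2.2050


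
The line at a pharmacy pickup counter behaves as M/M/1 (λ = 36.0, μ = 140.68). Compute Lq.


ρ = 36.0/140.68 = 0.2559
Lq = ρ²/(1−ρ) = 0.06548/0.7441 = 0.08801

Final: 0.08801


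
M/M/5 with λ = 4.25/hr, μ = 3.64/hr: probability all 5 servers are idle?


a = λ/μ = 4.25/3.64 = 1.1676; ρ = a/c = 0.2335
Σ_{k=0}^{4} a^k/k! (terms k=0..4) = 1.00000 + 1.16758 + 0.68162 + 0.26528 + 0.07744 = 3.19193
Tail: a^5/(5!(1−ρ)) = 2.16989/(120·0.7665) = 0.02359
P₀ = 1/(3.19193 + 0.02359) = 1/3.21552 = 0.310992

Final: 0.310992


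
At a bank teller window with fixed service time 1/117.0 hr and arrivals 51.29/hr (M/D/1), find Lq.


ρ = 51.29/117.0 = 0.4384
M/D/1: Lq = ρ²/(2(1−ρ)) = 0.1922/(2·0.5616) = 0.17109

Final: 0.17109


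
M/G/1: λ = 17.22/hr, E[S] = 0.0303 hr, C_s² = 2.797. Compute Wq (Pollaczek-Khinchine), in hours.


ρ = λ·E[S] = 17.22·0.0303 = 0.5218
E[S²] = E[S]²(1+C_s²) = 0.0303²·(1+2.797) = 0.003486
Wq = λ·E[S²]/(2(1−ρ)) = 17.22·0.003486/(2·0.4782) = 0.06276 hr

Final: 0.06276 hr


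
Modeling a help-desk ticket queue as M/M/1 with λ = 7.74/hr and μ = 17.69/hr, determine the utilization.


ρ = λ/μ = 7.74/17.69 = 0.4375

Final: 0.4375


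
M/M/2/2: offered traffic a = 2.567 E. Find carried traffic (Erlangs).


B(2,2.567) = 0.480161 (Erlang-B)
Carried load = a(1 − B) = 2.567·(1 − 0.480161) = 2.567·0.519839 = 1.3344 E

Final: 1.3344 Erlangs


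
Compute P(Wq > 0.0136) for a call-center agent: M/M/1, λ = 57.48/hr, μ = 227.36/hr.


ρ = 57.48/227.36 = 0.2528
P(Wq > t) = ρ·e^{−(μ−λ)t} = 0.2528·e^{−2.3104}
= 0.2528·0.099225 = 0.025085

Final: 0.025085


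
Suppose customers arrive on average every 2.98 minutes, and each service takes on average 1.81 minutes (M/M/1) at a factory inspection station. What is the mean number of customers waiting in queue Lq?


λ = 60/2.98 = 20.1342 /hr
μ = 60/1.81 = 33.1492 /hr
ρ = λ/μ = 20.1342/33.1492 = 0.6074
Lq = ρ²/(1−ρ) = 0.3689/0.3926 = 0.9396

Final: 0.9396


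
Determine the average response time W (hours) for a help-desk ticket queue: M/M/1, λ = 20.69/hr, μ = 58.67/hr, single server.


W = 1/(μ−λ) = 1/(58.67 − 20.69) = 1/37.98 = 0.02633 hr

Final: 0.02633 hr


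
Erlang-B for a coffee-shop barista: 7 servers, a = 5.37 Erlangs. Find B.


B(c,a) = (a^c/c!) / Σ_{k=0}^{c} a^k/k!
a^7/7! = 25.549915
Σ terms (k=0..7): 1.00000 + 5.37000 + 14.41845 + 25.80903 + 34.64862 + 37.21261 + 33.30529 + 25.54992 = 177.313912
B = 25.549915/177.313912 = 0.144094

Final: 0.144094


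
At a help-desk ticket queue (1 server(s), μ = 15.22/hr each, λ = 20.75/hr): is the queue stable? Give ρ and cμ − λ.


Total capacity cμ = 1·15.22 = 15.22/hr
ρ = λ/(cμ) = 20.75/15.22 = 1.3633
Stable ⇔ ρ < 1: NO
Spare capacity = cμ − λ = 15.22 − 20.75 = -5.53/hr

Final: ρ = 1.3633; unstable; margin = -5.53/hr


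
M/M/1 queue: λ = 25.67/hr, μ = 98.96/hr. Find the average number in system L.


ρ = λ/μ = 25.67/98.96 = 0.2594
L = ρ/(1−ρ) = 0.2594/(1 − 0.2594) = 0.2594/0.7406 = 0.3503

Final: 0.3503


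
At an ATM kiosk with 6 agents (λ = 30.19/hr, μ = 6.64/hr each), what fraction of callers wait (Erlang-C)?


a = λ/μ = 4.5467; ρ = a/6 = 0.7578
P₀ = 0.008606 (from M/M/c formula)
C(c,a) = [a^c/(c!(1−ρ))]·P₀ = [8834.26051/(720·0.2422)]·0.008606
= 50.65586·0.008606 = 0.435930

Final: 0.435930


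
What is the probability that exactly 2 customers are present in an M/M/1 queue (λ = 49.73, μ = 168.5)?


ρ = 49.73/168.5 = 0.2951
P_n = (1−ρ)·ρ^n = (1 − 0.2951)·0.2951^2 = 0.7049·0.087104 = 0.061397

Final: 0.061397


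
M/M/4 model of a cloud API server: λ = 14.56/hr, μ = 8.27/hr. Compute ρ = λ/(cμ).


ρ = λ/(cμ) = 14.56/(4·8.27) = 14.56/33.08 = 0.4401

Final: 0.4401


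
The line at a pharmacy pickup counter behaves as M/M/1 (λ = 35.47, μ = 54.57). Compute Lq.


ρ = 35.47/54.57 = 0.6500
Lq = ρ²/(1−ρ) = 0.4225/0.3500 = 1.2071

Final: 1.2071


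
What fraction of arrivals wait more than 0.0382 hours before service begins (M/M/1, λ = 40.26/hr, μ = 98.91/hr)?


ρ = 40.26/98.91 = 0.4070
P(Wq > t) = ρ·e^{−(μ−λ)t} = 0.4070·e^{−2.2404}
= 0.4070·0.106413 = 0.043314

Final: 0.043314


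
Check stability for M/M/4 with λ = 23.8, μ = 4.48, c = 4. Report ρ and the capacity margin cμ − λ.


Total capacity cμ = 4·4.48 = 17.92/hr
ρ = λ/(cμ) = 23.8/17.92 = 1.3281
Stable ⇔ ρ < 1: NO
Spare capacity = cμ − λ = 17.92 − 23.8 = -5.88/hr

Final: ρ = 1.3281; unstable; margin = -5.88/hr


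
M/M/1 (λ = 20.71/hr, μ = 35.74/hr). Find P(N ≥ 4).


ρ = 20.71/35.74 = 0.5795
P(N ≥ n) = ρ^n = 0.5795^4 = 0.112746

Final: 0.112746


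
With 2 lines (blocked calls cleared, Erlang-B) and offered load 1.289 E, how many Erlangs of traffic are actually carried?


B(2,1.289) = 0.266290 (Erlang-B)
Carried load = a(1 − B) = 1.289·(1 − 0.266290) = 1.289·0.733710 = 0.9458 E

Final: 0.9458 Erlangs


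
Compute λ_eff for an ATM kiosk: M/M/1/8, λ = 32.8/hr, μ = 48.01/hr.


ρ = 0.6832; P_K = (1−ρ)ρ^8/(1−ρ^9) = 0.015540
λ_eff = λ(1 − P_K) = 32.8·(1 − 0.015540) = 32.8·0.984460 = 32.2903 /hr

Final: 32.2903 /hr


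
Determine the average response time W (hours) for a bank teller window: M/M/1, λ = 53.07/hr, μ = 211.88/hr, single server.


W = 1/(μ−λ) = 1/(211.88 − 53.07) = 1/158.81 = 0.006297 hr

Final: 0.006297 hr


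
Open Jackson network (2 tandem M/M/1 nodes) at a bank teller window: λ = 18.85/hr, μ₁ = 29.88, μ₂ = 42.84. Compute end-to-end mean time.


Each node sees arrival rate λ = 18.85/hr (tandem ⇒ throughput preserved).
W₁ = 1/(μ₁−λ) = 1/(29.88−18.85) = 0.09066 hr
W₂ = 1/(μ₂−λ) = 1/(42.84−18.85) = 0.04168 hr
W_total = W₁ + W₂ = 0.09066 + 0.04168 = 0.13235 hr

Final: 0.13235 hr


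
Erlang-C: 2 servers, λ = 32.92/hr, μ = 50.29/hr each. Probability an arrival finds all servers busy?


a = λ/μ = 0.6546; ρ = a/2 = 0.3273
P₀ = 0.506816 (from M/M/c formula)
C(c,a) = [a^c/(c!(1−ρ))]·P₀ = [0.42851/(2·0.6727)]·0.506816
= 0.31850·0.506816 = 0.161420

Final: 0.161420


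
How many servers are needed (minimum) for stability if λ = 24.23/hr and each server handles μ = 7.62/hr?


Stability requires cμ > λ ⇔ c > λ/μ.
λ/μ = 24.23/7.62 = 3.1798
Minimum integer c = ⌊3.1798⌋ + 1 = 4
Check: 4·7.62 = 30.48 > 24.23, while 3·7.62 = 22.86 ≤ 24.23

Final: 4 servers


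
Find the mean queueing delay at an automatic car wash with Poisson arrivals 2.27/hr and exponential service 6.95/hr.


ρ = 2.27/6.95 = 0.3266
Wq = ρ/(μ−λ) = 0.3266/(6.95 − 2.27) = 0.3266/4.68 = 0.06979 hr

Final: 0.06979 hr


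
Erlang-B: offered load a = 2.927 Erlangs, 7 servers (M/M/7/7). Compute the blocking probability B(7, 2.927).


B(c,a) = (a^c/c!) / Σ_{k=0}^{c} a^k/k!
a^7/7! = 0.365198
Σ terms (k=0..7): 1.00000 + 2.92700 + 4.28366 + 4.17943 + 3.05830 + 1.79033 + 0.87338 + 0.36520 = 18.477296
B = 0.365198/18.477296 = 0.019765

Final: 0.019765


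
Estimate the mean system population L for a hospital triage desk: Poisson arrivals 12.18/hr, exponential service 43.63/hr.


ρ = λ/μ = 12.18/43.63 = 0.2792
L = ρ/(1−ρ) = 0.2792/(1 − 0.2792) = 0.2792/0.7208 = 0.3873

Final: 0.3873


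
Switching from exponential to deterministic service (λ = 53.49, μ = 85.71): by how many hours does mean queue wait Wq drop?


ρ = 53.49/85.71 = 0.6241
Wq(M/M/1) = ρ/(μ−λ) = 0.6241/32.22 = 0.01937 hr
Wq(M/D/1) = ρ/(2(μ−λ)) = 0.009685 hr
Savings = 0.01937 − 0.009685 = 0.009685 hr

Final: 0.009685 hr


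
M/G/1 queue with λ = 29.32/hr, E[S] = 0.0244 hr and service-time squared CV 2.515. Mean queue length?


ρ = λ·E[S] = 29.32·0.0244 = 0.7154
Lq = ρ²(1+C_s²)/(2(1−ρ)) = 0.5118·(1+2.515)/(2·0.2846)
= 0.5118·3.5150/0.5692 = 3.16068

Final: 3.16068


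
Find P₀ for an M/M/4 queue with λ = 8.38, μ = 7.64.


a = λ/μ = 8.38/7.64 = 1.0969; ρ = a/c = 0.2742
Σ_{k=0}^{3} a^k/k! (terms k=0..3) = 1.00000 + 1.09686 + 0.60155 + 0.21994 = 2.91835
Tail: a^4/(4!(1−ρ)) = 1.44745/(24·0.7258) = 0.08310
P₀ = 1/(2.91835 + 0.08310) = 1/3.00144 = 0.333173

Final: 0.333173


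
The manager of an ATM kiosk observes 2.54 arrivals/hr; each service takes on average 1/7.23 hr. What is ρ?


ρ = λ/μ = 2.54/7.23 = 0.3513

Final: 0.3513


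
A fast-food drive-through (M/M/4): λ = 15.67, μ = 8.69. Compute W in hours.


a = 1.8032; ρ = 0.4508; P₀ = 0.161072
Lq = P₀·a^c·ρ/(c!(1−ρ)²) = 0.10606
Wq = Lq/λ = 0.10606/15.67 = 0.006768 hr
W = Wq + 1/μ = 0.006768 + 0.11507 = 0.12184 hr

Final: 0.12184 hr


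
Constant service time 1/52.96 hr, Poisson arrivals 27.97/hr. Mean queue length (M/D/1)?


ρ = 27.97/52.96 = 0.5281
M/D/1: Lq = ρ²/(2(1−ρ)) = 0.2789/(2·0.4719) = 0.29556

Final: 0.29556


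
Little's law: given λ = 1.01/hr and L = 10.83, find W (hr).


W = L/λ = 10.83/1.01 = 10.7228 hr

Final: 10.7228 hr


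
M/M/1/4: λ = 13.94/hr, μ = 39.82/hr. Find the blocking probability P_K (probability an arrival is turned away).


ρ = λ/μ = 13.94/39.82 = 0.3501
P_K = (1−ρ)ρ^K/(1−ρ^(K+1)) = (0.6499·0.015019)/(1 − 0.005258)
= 0.009761/0.994742 = 0.009813

Final: 0.009813


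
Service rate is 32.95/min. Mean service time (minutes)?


Mean service time = 1/μ = 1/32.95 minute = 0.03035 minute
In minutes: 0.03035 × 1 = 0.03035 min

Final: 0.03035 min


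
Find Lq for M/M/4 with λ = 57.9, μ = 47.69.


a = λ/μ = 1.2141; ρ = a/4 = 0.3035
P₀ = 0.295915
Lq = P₀·a^c·ρ / (c!·(1−ρ)²) = 0.295915·2.17273·0.3035/(24·0.48508)
= 0.01676

Final: 0.01676


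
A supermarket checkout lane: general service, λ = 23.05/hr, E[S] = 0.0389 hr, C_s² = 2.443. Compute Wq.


ρ = λ·E[S] = 23.05·0.0389 = 0.8966
E[S²] = E[S]²(1+C_s²) = 0.0389²·(1+2.443) = 0.005210
Wq = λ·E[S²]/(2(1−ρ)) = 23.05·0.005210/(2·0.1034) = 0.58096 hr

Final: 0.58096 hr


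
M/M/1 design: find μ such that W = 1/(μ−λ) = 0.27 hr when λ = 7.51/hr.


W = 1/(μ−λ) ⇒ μ − λ = 1/W = 1/0.27 = 3.7037
μ = λ + 1/W = 7.51 + 3.7037 = 11.2137 per hr

Final: 11.2137 /hr


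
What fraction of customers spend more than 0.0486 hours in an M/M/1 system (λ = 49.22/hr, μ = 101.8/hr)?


W ~ Exponential(μ−λ) for M/M/1.
μ − λ = 101.8 − 49.22 = 52.5800
P(W > t) = e^{−(μ−λ)t} = e^{−2.5554} = 0.077662

Final: 0.077662


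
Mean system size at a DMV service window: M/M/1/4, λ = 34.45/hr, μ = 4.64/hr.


ρ = 34.45/4.64 = 7.4246
L = ρ[1 − (K+1)ρ^K + Kρ^(K+1)] / [(1−ρ)(1−ρ^(K+1))]
Numerator: 7.4246·(1 − 5·3038.680107 + 4·22560.890021) = 557222.509995
Denominator: (-6.4246)·(-22559.890021) = 144937.569293
L = 557222.509995/144937.569293 = 3.8446

Final: 3.8446


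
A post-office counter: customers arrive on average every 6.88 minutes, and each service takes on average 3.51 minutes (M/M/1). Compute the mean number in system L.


λ = 60/6.88 = 8.7209 /hr
μ = 60/3.51 = 17.0940 /hr
ρ = λ/μ = 8.7209/17.0940 = 0.5102
L = ρ/(1−ρ) = 0.5102/0.4898 = 1.0415

Final: 1.0415


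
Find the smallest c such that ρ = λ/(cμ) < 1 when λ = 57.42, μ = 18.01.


Stability requires cμ > λ ⇔ c > λ/μ.
λ/μ = 57.42/18.01 = 3.1882
Minimum integer c = ⌊3.1882⌋ + 1 = 4
Check: 4·18.01 = 72.04 > 57.42, while 3·18.01 = 54.03 ≤ 57.42

Final: 4 servers


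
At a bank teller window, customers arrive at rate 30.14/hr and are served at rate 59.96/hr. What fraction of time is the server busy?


ρ = λ/μ = 30.14/59.96 = 0.5027

Final: 0.5027


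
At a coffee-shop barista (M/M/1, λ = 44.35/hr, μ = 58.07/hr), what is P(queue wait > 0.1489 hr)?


ρ = 44.35/58.07 = 0.7637
P(Wq > t) = ρ·e^{−(μ−λ)t} = 0.7637·e^{−2.0429}
= 0.7637·0.129651 = 0.099019

Final: 0.099019


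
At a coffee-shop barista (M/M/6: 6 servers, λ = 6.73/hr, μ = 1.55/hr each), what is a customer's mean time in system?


a = 4.3419; ρ = 0.7237; P₀ = 0.011141
Lq = P₀·a^c·ρ/(c!(1−ρ)²) = 0.98252
Wq = Lq/λ = 0.98252/6.73 = 0.14599 hr
W = Wq + 1/μ = 0.14599 + 0.64516 = 0.79115 hr

Final: 0.79115 hr


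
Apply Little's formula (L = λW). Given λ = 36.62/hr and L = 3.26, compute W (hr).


W = L/λ = 3.26/36.62 = 0.08902 hr

Final: 0.08902 hr


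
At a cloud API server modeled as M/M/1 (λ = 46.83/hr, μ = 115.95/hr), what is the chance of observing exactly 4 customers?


ρ = 46.83/115.95 = 0.4039
P_n = (1−ρ)·ρ^n = (1 − 0.4039)·0.4039^4 = 0.5961·0.026608 = 0.015862

Final: 0.015862


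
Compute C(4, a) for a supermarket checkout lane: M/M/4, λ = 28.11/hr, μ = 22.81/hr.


a = λ/μ = 1.2324; ρ = a/4 = 0.3081
P₀ = 0.290484 (from M/M/c formula)
C(c,a) = [a^c/(c!(1−ρ))]·P₀ = [2.30644/(24·0.6919)]·0.290484
= 0.13889·0.290484 = 0.040346

Final: 0.040346


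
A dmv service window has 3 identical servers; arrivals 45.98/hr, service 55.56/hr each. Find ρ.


ρ = λ/(cμ) = 45.98/(3·55.56) = 45.98/166.68 = 0.2759

Final: 0.2759


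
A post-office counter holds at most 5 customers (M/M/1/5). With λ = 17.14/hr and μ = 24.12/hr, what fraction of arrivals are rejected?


ρ = λ/μ = 17.14/24.12 = 0.7106
P_K = (1−ρ)ρ^K/(1−ρ^(K+1)) = (0.2894·0.181204)/(1 − 0.128766)
= 0.052438/0.871234 = 0.060188

Final: 0.060188


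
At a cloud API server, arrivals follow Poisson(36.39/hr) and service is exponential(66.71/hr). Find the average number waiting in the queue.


ρ = 36.39/66.71 = 0.5455
Lq = ρ²/(1−ρ) = 0.2976/0.4545 = 0.6547

Final: 0.6547


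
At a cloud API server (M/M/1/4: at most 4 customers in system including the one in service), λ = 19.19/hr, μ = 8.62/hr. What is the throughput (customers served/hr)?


ρ = 2.2262; P_K = (1−ρ)ρ^4/(1−ρ^5) = 0.561068
λ_eff = λ(1 − P_K) = 19.19·(1 − 0.561068) = 19.19·0.438932 = 8.4231 /hr

Final: 8.4231 /hr


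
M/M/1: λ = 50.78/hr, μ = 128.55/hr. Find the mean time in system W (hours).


W = 1/(μ−λ) = 1/(128.55 − 50.78) = 1/77.77 = 0.01286 hr

Final: 0.01286 hr


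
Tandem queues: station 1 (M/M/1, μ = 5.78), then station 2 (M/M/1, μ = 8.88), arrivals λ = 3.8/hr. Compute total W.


Each node sees arrival rate λ = 3.8/hr (tandem ⇒ throughput preserved).
W₁ = 1/(μ₁−λ) = 1/(5.78−3.8) = 0.50505 hr
W₂ = 1/(μ₂−λ) = 1/(8.88−3.8) = 0.19685 hr
W_total = W₁ + W₂ = 0.50505 + 0.19685 = 0.70190 hr

Final: 0.70190 hr


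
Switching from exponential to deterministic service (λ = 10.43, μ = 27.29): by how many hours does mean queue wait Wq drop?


ρ = 10.43/27.29 = 0.3822
Wq(M/M/1) = ρ/(μ−λ) = 0.3822/16.86 = 0.02267 hr
Wq(M/D/1) = ρ/(2(μ−λ)) = 0.01133 hr
Savings = 0.02267 − 0.01133 = 0.01133 hr

Final: 0.01133 hr


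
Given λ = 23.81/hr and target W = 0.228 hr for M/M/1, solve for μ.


W = 1/(μ−λ) ⇒ μ − λ = 1/W = 1/0.228 = 4.3860
μ = λ + 1/W = 23.81 + 4.3860 = 28.1960 per hr

Final: 28.1960 /hr


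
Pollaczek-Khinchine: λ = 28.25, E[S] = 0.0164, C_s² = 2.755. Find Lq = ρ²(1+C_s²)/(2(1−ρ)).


ρ = λ·E[S] = 28.25·0.0164 = 0.4633
Lq = ρ²(1+C_s²)/(2(1−ρ)) = 0.2146·(1+2.755)/(2·0.5367)
= 0.2146·3.7550/1.0734 = 0.75088

Final: 0.75088


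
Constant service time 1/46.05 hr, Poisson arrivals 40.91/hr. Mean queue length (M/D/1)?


ρ = 40.91/46.05 = 0.8884
M/D/1: Lq = ρ²/(2(1−ρ)) = 0.7892/(2·0.1116) = 3.53538

Final: 3.53538


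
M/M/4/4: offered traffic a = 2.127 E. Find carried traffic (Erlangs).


B(4,2.127) = 0.108699 (Erlang-B)
Carried load = a(1 − B) = 2.127·(1 − 0.108699) = 2.127·0.891301 = 1.8958 E

Final: 1.8958 Erlangs


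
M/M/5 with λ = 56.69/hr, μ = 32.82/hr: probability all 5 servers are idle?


a = λ/μ = 56.69/32.82 = 1.7273; ρ = a/c = 0.3455
Σ_{k=0}^{4} a^k/k! (terms k=0..4) = 1.00000 + 1.72730 + 1.49178 + 0.85892 + 0.37090 = 5.44891
Tail: a^5/(5!(1−ρ)) = 15.37586/(120·0.6545) = 0.19576
P₀ = 1/(5.44891 + 0.19576) = 1/5.64467 = 0.177158

Final: 0.177158


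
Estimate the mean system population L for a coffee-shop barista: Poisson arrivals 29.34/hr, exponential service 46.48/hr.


ρ = λ/μ = 29.34/46.48 = 0.6312
L = ρ/(1−ρ) = 0.6312/(1 − 0.6312) = 0.6312/0.3688 = 1.7118

Final: 1.7118


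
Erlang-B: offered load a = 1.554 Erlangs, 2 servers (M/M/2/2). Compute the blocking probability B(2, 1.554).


B(c,a) = (a^c/c!) / Σ_{k=0}^{c} a^k/k!
a^2/2! = 1.207458
Σ terms (k=0..2): 1.00000 + 1.55400 + 1.20746 = 3.761458
B = 1.207458/3.761458 = 0.321008

Final: 0.321008


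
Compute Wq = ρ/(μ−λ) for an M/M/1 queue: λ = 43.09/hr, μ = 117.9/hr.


ρ = 43.09/117.9 = 0.3655
Wq = ρ/(μ−λ) = 0.3655/(117.9 − 43.09) = 0.3655/74.81 = 0.004885 hr

Final: 0.004885 hr


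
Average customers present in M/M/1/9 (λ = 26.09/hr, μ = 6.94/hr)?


ρ = 26.09/6.94 = 3.7594
L = ρ[1 − (K+1)ρ^K + Kρ^(K+1)] / [(1−ρ)(1−ρ^(K+1))]
Numerator: 3.7594·(1 − 10·149979.353710 + 9·563827.282174) = 13438428.938666
Denominator: (-2.7594)·(-563826.282174) = 1555803.069687
L = 13438428.938666/1555803.069687 = 8.6376

Final: 8.6376


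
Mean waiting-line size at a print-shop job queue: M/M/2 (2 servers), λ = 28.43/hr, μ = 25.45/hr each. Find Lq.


a = λ/μ = 1.1171; ρ = a/2 = 0.5585
P₀ = 0.283247
Lq = P₀·a^c·ρ / (c!·(1−ρ)²) = 0.283247·1.24790·0.5585/(2·0.19488)
= 0.50653

Final: 0.50653


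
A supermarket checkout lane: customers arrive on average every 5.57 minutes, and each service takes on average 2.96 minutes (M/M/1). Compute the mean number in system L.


λ = 60/5.57 = 10.7720 /hr
μ = 60/2.96 = 20.2703 /hr
ρ = λ/μ = 10.7720/20.2703 = 0.5314
L = ρ/(1−ρ) = 0.5314/0.4686 = 1.1341

Final: 1.1341


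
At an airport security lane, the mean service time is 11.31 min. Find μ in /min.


μ = 1/(service time) in consistent units.
1 minute = 1 min, so μ = 1/11.31 = 0.08842 per minute

Final: 0.08842 /min


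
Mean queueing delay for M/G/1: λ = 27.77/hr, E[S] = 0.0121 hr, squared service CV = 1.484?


ρ = λ·E[S] = 27.77·0.0121 = 0.3360
E[S²] = E[S]²(1+C_s²) = 0.0121²·(1+1.484) = 0.0003637
Wq = λ·E[S²]/(2(1−ρ)) = 27.77·0.0003637/(2·0.6640) = 0.007605 hr

Final: 0.007605 hr


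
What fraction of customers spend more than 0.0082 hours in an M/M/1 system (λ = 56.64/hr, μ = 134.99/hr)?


W ~ Exponential(μ−λ) for M/M/1.
μ − λ = 134.99 − 56.64 = 78.3500
P(W > t) = e^{−(μ−λ)t} = e^{−0.6425} = 0.525992

Final: 0.525992


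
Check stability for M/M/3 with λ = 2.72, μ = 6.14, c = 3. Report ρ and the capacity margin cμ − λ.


Total capacity cμ = 3·6.14 = 18.42/hr
ρ = λ/(cμ) = 2.72/18.42 = 0.1477
Stable ⇔ ρ < 1: YES
Spare capacity = cμ − λ = 18.42 − 2.72 = 15.70/hr

Final: ρ = 0.1477; stable; margin = 15.70/hr


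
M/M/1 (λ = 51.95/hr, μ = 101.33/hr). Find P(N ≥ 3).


ρ = 51.95/101.33 = 0.5127
P(N ≥ n) = ρ^n = 0.5127^3 = 0.134754

Final: 0.134754


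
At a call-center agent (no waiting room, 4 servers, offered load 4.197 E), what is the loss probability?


B(c,a) = (a^c/c!) / Σ_{k=0}^{c} a^k/k!
a^4/4! = 12.928396
Σ terms (k=0..4): 1.00000 + 4.19700 + 8.80740 + 12.32156 + 12.92840 = 39.254359
B = 12.928396/39.254359 = 0.329349

Final: 0.329349


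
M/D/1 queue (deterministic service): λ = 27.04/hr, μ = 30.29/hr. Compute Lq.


ρ = 27.04/30.29 = 0.8927
M/D/1: Lq = ρ²/(2(1−ρ)) = 0.7969/(2·0.1073) = 3.71365

Final: 3.71365


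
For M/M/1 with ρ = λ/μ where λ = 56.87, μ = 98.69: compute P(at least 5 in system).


ρ = 56.87/98.69 = 0.5762
P(N ≥ n) = ρ^n = 0.5762^5 = 0.063540

Final: 0.063540


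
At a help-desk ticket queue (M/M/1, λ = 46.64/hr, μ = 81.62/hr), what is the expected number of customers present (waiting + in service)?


ρ = λ/μ = 46.64/81.62 = 0.5714
L = ρ/(1−ρ) = 0.5714/(1 − 0.5714) = 0.5714/0.4286 = 1.3333

Final: 1.3333


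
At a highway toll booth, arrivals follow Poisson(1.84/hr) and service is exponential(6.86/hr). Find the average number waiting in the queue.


ρ = 1.84/6.86 = 0.2682
Lq = ρ²/(1−ρ) = 0.07194/0.7318 = 0.09831

Final: 0.09831


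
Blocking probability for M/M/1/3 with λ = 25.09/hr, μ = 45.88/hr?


ρ = λ/μ = 25.09/45.88 = 0.5469
P_K = (1−ρ)ρ^K/(1−ρ^(K+1)) = (0.4531·0.163543)/(1 − 0.089435)
= 0.074108/0.910565 = 0.081386

Final: 0.081386


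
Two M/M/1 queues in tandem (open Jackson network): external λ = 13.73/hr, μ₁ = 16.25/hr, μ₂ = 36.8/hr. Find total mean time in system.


Each node sees arrival rate λ = 13.73/hr (tandem ⇒ throughput preserved).
W₁ = 1/(μ₁−λ) = 1/(16.25−13.73) = 0.39683 hr
W₂ = 1/(μ₂−λ) = 1/(36.8−13.73) = 0.04335 hr
W_total = W₁ + W₂ = 0.39683 + 0.04335 = 0.44017 hr

Final: 0.44017 hr


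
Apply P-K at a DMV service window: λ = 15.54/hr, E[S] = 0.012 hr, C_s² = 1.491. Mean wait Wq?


ρ = λ·E[S] = 15.54·0.012 = 0.1865
E[S²] = E[S]²(1+C_s²) = 0.012²·(1+1.491) = 0.0003587
Wq = λ·E[S²]/(2(1−ρ)) = 15.54·0.0003587/(2·0.8135) = 0.003426 hr

Final: 0.003426 hr


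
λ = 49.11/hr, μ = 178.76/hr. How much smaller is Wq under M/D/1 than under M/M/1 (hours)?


ρ = 49.11/178.76 = 0.2747
Wq(M/M/1) = ρ/(μ−λ) = 0.2747/129.65 = 0.002119 hr
Wq(M/D/1) = ρ/(2(μ−λ)) = 0.001059 hr
Savings = 0.002119 − 0.001059 = 0.001059 hr

Final: 0.001059 hr


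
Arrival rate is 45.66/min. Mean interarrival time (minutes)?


Mean interarrival time = 1/λ = 1/45.66 minute = 0.02190 minute
In minutes: 0.02190 × 1 = 0.02190 min

Final: 0.02190 min


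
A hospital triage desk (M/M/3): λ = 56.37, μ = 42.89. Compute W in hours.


a = 1.3143; ρ = 0.4381; P₀ = 0.259649
Lq = P₀·a^c·ρ/(c!(1−ρ)²) = 0.13632
Wq = Lq/λ = 0.13632/56.37 = 0.002418 hr
W = Wq + 1/μ = 0.002418 + 0.02332 = 0.02573 hr

Final: 0.02573 hr


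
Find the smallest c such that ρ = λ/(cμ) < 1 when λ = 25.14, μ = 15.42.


Stability requires cμ > λ ⇔ c > λ/μ.
λ/μ = 25.14/15.42 = 1.6304
Minimum integer c = ⌊1.6304⌋ + 1 = 2
Check: 2·15.42 = 30.84 > 25.14, while 1·15.42 = 15.42 ≤ 25.14

Final: 2 servers


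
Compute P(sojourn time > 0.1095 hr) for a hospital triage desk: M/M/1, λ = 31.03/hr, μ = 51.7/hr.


W ~ Exponential(μ−λ) for M/M/1.
μ − λ = 51.7 − 31.03 = 20.6700
P(W > t) = e^{−(μ−λ)t} = e^{−2.2634} = 0.104000

Final: 0.104000


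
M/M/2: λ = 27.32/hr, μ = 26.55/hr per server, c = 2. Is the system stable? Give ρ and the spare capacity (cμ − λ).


Total capacity cμ = 2·26.55 = 53.10/hr
ρ = λ/(cμ) = 27.32/53.10 = 0.5145
Stable ⇔ ρ < 1: YES
Spare capacity = cμ − λ = 53.10 − 27.32 = 25.78/hr

Final: ρ = 0.5145; stable; margin = 25.78/hr


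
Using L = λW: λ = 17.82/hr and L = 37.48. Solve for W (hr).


W = L/λ = 37.48/17.82 = 2.1033 hr

Final: 2.1033 hr


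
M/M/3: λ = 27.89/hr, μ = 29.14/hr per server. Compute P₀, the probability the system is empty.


a = λ/μ = 27.89/29.14 = 0.9571; ρ = a/c = 0.3190
Σ_{k=0}^{2} a^k/k! (terms k=0..2) = 1.00000 + 0.95710 + 0.45802 = 2.41513
Tail: a^3/(3!(1−ρ)) = 0.87675/(6·0.6810) = 0.21459
P₀ = 1/(2.41513 + 0.21459) = 1/2.62971 = 0.380270

Final: 0.380270


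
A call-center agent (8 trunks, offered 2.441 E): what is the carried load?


B(8,2.441) = 0.002725 (Erlang-B)
Carried load = a(1 − B) = 2.441·(1 − 0.002725) = 2.441·0.997275 = 2.4343 E

Final: 2.4343 Erlangs


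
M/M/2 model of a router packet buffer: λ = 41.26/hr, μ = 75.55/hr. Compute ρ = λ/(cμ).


ρ = λ/(cμ) = 41.26/(2·75.55) = 41.26/151.10 = 0.2731

Final: 0.2731


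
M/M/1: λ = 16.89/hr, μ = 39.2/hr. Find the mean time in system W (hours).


W = 1/(μ−λ) = 1/(39.2 − 16.89) = 1/22.31 = 0.04482 hr

Final: 0.04482 hr


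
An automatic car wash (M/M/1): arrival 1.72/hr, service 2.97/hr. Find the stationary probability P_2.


ρ = 1.72/2.97 = 0.5791
P_n = (1−ρ)·ρ^n = (1 − 0.5791)·0.5791^2 = 0.4209·0.335385 = 0.141155

Final: 0.141155


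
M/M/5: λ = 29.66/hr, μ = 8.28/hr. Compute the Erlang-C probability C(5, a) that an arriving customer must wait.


a = λ/μ = 3.5821; ρ = a/5 = 0.7164
P₀ = 0.023336 (from M/M/c formula)
C(c,a) = [a^c/(c!(1−ρ))]·P₀ = [589.79902/(120·0.2836)]·0.023336
= 17.33225·0.023336 = 0.404474

Final: 0.404474


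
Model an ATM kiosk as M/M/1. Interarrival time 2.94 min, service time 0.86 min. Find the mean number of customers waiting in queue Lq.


λ = 60/2.94 = 20.4082 /hr
μ = 60/0.86 = 69.7674 /hr
ρ = λ/μ = 20.4082/69.7674 = 0.2925
Lq = ρ²/(1−ρ) = 0.08557/0.7075 = 0.1209

Final: 0.1209


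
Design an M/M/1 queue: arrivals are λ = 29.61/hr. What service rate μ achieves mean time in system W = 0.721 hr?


W = 1/(μ−λ) ⇒ μ − λ = 1/W = 1/0.721 = 1.3870
μ = λ + 1/W = 29.61 + 1.3870 = 30.9970 per hr

Final: 30.9970 /hr


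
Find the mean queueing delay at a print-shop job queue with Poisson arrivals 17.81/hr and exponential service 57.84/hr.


ρ = 17.81/57.84 = 0.3079
Wq = ρ/(μ−λ) = 0.3079/(57.84 − 17.81) = 0.3079/40.03 = 0.007692 hr

Final: 0.007692 hr


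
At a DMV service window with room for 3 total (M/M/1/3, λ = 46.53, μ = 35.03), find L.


ρ = 46.53/35.03 = 1.3283
L = ρ[1 − (K+1)ρ^K + Kρ^(K+1)] / [(1−ρ)(1−ρ^(K+1))]
Numerator: 1.3283·(1 − 4·2.343574 + 3·3.112947) = 1.281192
Denominator: (-0.3283)·(-2.112947) = 0.693659
L = 1.281192/0.693659 = 1.8470

Final: 1.8470


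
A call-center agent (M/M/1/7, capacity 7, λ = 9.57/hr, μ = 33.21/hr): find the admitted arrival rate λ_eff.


ρ = 0.2882; P_K = (1−ρ)ρ^7/(1−ρ^8) = 0.0001175
λ_eff = λ(1 − P_K) = 9.57·(1 − 0.0001175) = 9.57·0.999883 = 9.5689 /hr

Final: 9.5689 /hr


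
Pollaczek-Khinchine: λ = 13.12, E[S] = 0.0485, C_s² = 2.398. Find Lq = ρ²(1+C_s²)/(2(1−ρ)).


ρ = λ·E[S] = 13.12·0.0485 = 0.6363
Lq = ρ²(1+C_s²)/(2(1−ρ)) = 0.4049·(1+2.398)/(2·0.3637)
= 0.4049·3.3980/0.7274 = 1.89158

Final: 1.89158


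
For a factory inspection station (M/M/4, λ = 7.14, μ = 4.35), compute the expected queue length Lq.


a = λ/μ = 1.6414; ρ = a/4 = 0.4103
P₀ = 0.190900
Lq = P₀·a^c·ρ / (c!·(1−ρ)²) = 0.190900·7.25832·0.4103/(24·0.34769)
= 0.06814

Final: 0.06814


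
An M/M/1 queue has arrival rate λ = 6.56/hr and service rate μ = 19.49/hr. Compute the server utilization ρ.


ρ = λ/μ = 6.56/19.49 = 0.3366

Final: 0.3366


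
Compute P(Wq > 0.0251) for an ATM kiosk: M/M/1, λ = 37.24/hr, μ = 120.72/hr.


ρ = 37.24/120.72 = 0.3085
P(Wq > t) = ρ·e^{−(μ−λ)t} = 0.3085·e^{−2.0953}
= 0.3085·0.123027 = 0.037952

Final: 0.037952


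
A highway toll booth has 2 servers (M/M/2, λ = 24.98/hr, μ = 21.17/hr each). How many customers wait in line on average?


a = λ/μ = 1.1800; ρ = a/2 = 0.5900
P₀ = 0.257873
Lq = P₀·a^c·ρ / (c!·(1−ρ)²) = 0.257873·1.39233·0.5900/(2·0.16811)
= 0.63003

Final: 0.63003


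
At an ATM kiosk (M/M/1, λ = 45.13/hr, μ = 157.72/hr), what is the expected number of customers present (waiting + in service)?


ρ = λ/μ = 45.13/157.72 = 0.2861
L = ρ/(1−ρ) = 0.2861/(1 − 0.2861) = 0.2861/0.7139 = 0.4008

Final: 0.4008


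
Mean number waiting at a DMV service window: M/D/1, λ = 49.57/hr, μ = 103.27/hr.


ρ = 49.57/103.27 = 0.4800
M/D/1: Lq = ρ²/(2(1−ρ)) = 0.2304/(2·0.5200) = 0.22154

Final: 0.22154


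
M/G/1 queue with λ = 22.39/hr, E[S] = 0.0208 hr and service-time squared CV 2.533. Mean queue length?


ρ = λ·E[S] = 22.39·0.0208 = 0.4657
Lq = ρ²(1+C_s²)/(2(1−ρ)) = 0.2169·(1+2.533)/(2·0.5343)
= 0.2169·3.5330/1.0686 = 0.71709

Final: 0.71709


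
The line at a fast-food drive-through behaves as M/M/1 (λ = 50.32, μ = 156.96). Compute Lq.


ρ = 50.32/156.96 = 0.3206
Lq = ρ²/(1−ρ) = 0.1028/0.6794 = 0.1513

Final: 0.1513


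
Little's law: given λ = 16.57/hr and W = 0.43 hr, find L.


L = λW = 16.57·0.43 = 7.1251

Final: 7.1251


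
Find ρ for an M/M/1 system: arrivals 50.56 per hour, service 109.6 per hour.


ρ = λ/μ = 50.56/109.6 = 0.4613

Final: 0.4613


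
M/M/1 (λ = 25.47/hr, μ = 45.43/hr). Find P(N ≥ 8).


ρ = 25.47/45.43 = 0.5606
P(N ≥ n) = ρ^n = 0.5606^8 = 0.009761

Final: 0.009761


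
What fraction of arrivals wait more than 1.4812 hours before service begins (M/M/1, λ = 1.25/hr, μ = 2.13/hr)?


ρ = 1.25/2.13 = 0.5869
P(Wq > t) = ρ·e^{−(μ−λ)t} = 0.5869·e^{−1.3035}
= 0.5869·0.271592 = 0.159385

Final: 0.159385


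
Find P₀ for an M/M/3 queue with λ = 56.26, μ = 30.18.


a = λ/μ = 56.26/30.18 = 1.8641; ρ = a/c = 0.6214
Σ_{k=0}^{2} a^k/k! (terms k=0..2) = 1.00000 + 1.86415 + 1.73752 = 4.60167
Tail: a^3/(3!(1−ρ)) = 6.47801/(6·0.3786) = 2.85161
P₀ = 1/(4.60167 + 2.85161) = 1/7.45328 = 0.134169

Final: 0.134169


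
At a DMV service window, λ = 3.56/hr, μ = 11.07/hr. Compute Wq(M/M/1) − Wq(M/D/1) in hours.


ρ = 3.56/11.07 = 0.3216
Wq(M/M/1) = ρ/(μ−λ) = 0.3216/7.51 = 0.04282 hr
Wq(M/D/1) = ρ/(2(μ−λ)) = 0.02141 hr
Savings = 0.04282 − 0.02141 = 0.02141 hr

Final: 0.02141 hr


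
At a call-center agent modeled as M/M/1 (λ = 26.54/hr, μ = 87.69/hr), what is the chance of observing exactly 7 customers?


ρ = 26.54/87.69 = 0.3027
P_n = (1−ρ)·ρ^n = (1 − 0.3027)·0.3027^7 = 0.6973·0.0002326 = 0.0001622

Final: 0.0001622


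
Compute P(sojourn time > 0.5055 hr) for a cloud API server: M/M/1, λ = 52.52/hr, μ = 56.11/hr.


W ~ Exponential(μ−λ) for M/M/1.
μ − λ = 56.11 − 52.52 = 3.5900
P(W > t) = e^{−(μ−λ)t} = e^{−1.8147} = 0.162879

Final: 0.162879


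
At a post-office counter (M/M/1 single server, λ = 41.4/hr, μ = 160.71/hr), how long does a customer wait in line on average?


ρ = 41.4/160.71 = 0.2576
Wq = ρ/(μ−λ) = 0.2576/(160.71 − 41.4) = 0.2576/119.31 = 0.002159 hr

Final: 0.002159 hr


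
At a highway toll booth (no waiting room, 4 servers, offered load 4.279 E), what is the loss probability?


B(c,a) = (a^c/c!) / Σ_{k=0}^{c} a^k/k!
a^4/4! = 13.968762
Σ terms (k=0..4): 1.00000 + 4.27900 + 9.15492 + 13.05797 + 13.96876 = 41.460650
B = 13.968762/41.460650 = 0.336916

Final: 0.336916


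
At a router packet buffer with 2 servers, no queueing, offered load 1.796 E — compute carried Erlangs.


B(2,1.796) = 0.365815 (Erlang-B)
Carried load = a(1 − B) = 1.796·(1 − 0.365815) = 1.796·0.634185 = 1.1390 E

Final: 1.1390 Erlangs


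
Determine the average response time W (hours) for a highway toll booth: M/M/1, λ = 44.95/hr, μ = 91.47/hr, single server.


W = 1/(μ−λ) = 1/(91.47 − 44.95) = 1/46.52 = 0.02150 hr

Final: 0.02150 hr


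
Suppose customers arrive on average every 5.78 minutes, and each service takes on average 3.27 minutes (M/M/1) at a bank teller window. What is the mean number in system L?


λ = 60/5.78 = 10.3806 /hr
μ = 60/3.27 = 18.3486 /hr
ρ = λ/μ = 10.3806/18.3486 = 0.5657
L = ρ/(1−ρ) = 0.5657/0.4343 = 1.3028

Final: 1.3028


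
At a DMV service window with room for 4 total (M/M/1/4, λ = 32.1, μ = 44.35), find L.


ρ = 32.1/44.35 = 0.7238
L = ρ[1 − (K+1)ρ^K + Kρ^(K+1)] / [(1−ρ)(1−ρ^(K+1))]
Numerator: 0.7238·(1 − 5·0.274439 + 4·0.198636) = 0.305690
Denominator: (0.2762)·(0.801364) = 0.221346
L = 0.305690/0.221346 = 1.3810

Final: 1.3810


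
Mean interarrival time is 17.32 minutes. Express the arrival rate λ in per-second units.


λ = 1/(interarrival time) in consistent units.
1 second = 0.0166667 min, so λ = 0.0166667/17.32 = 0.0009623 per second

Final: 0.0009623 /sec


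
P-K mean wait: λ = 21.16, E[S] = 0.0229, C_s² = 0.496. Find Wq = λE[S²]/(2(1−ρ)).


ρ = λ·E[S] = 21.16·0.0229 = 0.4846
E[S²] = E[S]²(1+C_s²) = 0.0229²·(1+0.496) = 0.0007845
Wq = λ·E[S²]/(2(1−ρ)) = 21.16·0.0007845/(2·0.5154) = 0.01610 hr

Final: 0.01610 hr


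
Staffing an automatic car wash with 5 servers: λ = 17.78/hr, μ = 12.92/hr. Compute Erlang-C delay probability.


a = λ/μ = 1.3762; ρ = a/5 = 0.2752
P₀ = 0.252294 (from M/M/c formula)
C(c,a) = [a^c/(c!(1−ρ))]·P₀ = [4.93567/(120·0.7248)]·0.252294
= 0.05675·0.252294 = 0.014318

Final: 0.014318


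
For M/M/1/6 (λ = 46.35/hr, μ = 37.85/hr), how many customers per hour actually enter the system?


ρ = 1.2246; P_K = (1−ρ)ρ^6/(1−ρ^7) = 0.241989
λ_eff = λ(1 − P_K) = 46.35·(1 − 0.241989) = 46.35·0.758011 = 35.1338 /hr

Final: 35.1338 /hr


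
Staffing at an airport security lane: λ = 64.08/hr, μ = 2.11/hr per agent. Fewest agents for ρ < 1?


Stability requires cμ > λ ⇔ c > λ/μ.
λ/μ = 64.08/2.11 = 30.3697
Minimum integer c = ⌊30.3697⌋ + 1 = 31
Check: 31·2.11 = 65.41 > 64.08, while 30·2.11 = 63.30 ≤ 64.08

Final: 31 servers


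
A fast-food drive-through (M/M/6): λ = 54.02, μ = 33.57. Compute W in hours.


a = 1.6092; ρ = 0.2682; P₀ = 0.199975
Lq = P₀·a^c·ρ/(c!(1−ρ)²) = 0.002415
Wq = Lq/λ = 0.002415/54.02 = 0.00004471 hr
W = Wq + 1/μ = 0.00004471 + 0.02979 = 0.02983 hr

Final: 0.02983 hr


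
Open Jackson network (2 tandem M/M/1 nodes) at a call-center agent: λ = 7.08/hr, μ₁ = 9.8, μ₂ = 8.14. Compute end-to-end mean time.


Each node sees arrival rate λ = 7.08/hr (tandem ⇒ throughput preserved).
W₁ = 1/(μ₁−λ) = 1/(9.8−7.08) = 0.36765 hr
W₂ = 1/(μ₂−λ) = 1/(8.14−7.08) = 0.94340 hr
W_total = W₁ + W₂ = 0.36765 + 0.94340 = 1.31104 hr

Final: 1.31104 hr


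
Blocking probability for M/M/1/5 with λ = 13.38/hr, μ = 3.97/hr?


ρ = λ/μ = 13.38/3.97 = 3.3703
P_K = (1−ρ)ρ^K/(1−ρ^(K+1)) = (-2.3703·434.838544)/(1 − 1465.526379)
= -1030.687835/-1464.526379 = 0.703769

Final: 0.703769


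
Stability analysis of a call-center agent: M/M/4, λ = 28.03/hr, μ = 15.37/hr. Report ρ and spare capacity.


Total capacity cμ = 4·15.37 = 61.48/hr
ρ = λ/(cμ) = 28.03/61.48 = 0.4559
Stable ⇔ ρ < 1: YES
Spare capacity = cμ − λ = 61.48 − 28.03 = 33.45/hr

Final: ρ = 0.4559; stable; margin = 33.45/hr


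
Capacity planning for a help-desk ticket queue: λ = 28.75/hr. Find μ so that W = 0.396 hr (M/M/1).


W = 1/(μ−λ) ⇒ μ − λ = 1/W = 1/0.396 = 2.5253
μ = λ + 1/W = 28.75 + 2.5253 = 31.2753 per hr

Final: 31.2753 /hr


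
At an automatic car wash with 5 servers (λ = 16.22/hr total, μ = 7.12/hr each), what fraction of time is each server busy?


ρ = λ/(cμ) = 16.22/(5·7.12) = 16.22/35.60 = 0.4556

Final: 0.4556


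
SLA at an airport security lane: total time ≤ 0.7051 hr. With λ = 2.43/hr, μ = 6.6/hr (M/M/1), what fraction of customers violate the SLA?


W ~ Exponential(μ−λ) for M/M/1.
μ − λ = 6.6 − 2.43 = 4.1700
P(W > t) = e^{−(μ−λ)t} = e^{−2.9403} = 0.052852

Final: 0.052852


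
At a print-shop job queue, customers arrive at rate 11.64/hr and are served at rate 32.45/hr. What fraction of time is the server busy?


ρ = λ/μ = 11.64/32.45 = 0.3587

Final: 0.3587


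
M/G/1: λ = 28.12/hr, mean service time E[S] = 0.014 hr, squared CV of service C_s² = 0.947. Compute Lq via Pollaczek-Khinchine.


ρ = λ·E[S] = 28.12·0.014 = 0.3937
Lq = ρ²(1+C_s²)/(2(1−ρ)) = 0.1550·(1+0.947)/(2·0.6063)
= 0.1550·1.9470/1.2126 = 0.24884

Final: 0.24884


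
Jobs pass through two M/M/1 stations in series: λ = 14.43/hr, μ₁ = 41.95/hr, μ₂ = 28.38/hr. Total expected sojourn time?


Each node sees arrival rate λ = 14.43/hr (tandem ⇒ throughput preserved).
W₁ = 1/(μ₁−λ) = 1/(41.95−14.43) = 0.03634 hr
W₂ = 1/(μ₂−λ) = 1/(28.38−14.43) = 0.07168 hr
W_total = W₁ + W₂ = 0.03634 + 0.07168 = 0.10802 hr

Final: 0.10802 hr


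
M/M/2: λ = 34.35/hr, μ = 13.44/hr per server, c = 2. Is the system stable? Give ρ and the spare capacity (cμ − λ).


Total capacity cμ = 2·13.44 = 26.88/hr
ρ = λ/(cμ) = 34.35/26.88 = 1.2779
Stable ⇔ ρ < 1: NO
Spare capacity = cμ − λ = 26.88 − 34.35 = -7.47/hr

Final: ρ = 1.2779; unstable; margin = -7.47/hr


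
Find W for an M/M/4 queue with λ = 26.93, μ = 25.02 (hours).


a = 1.0763; ρ = 0.2691; P₀ = 0.340145
Lq = P₀·a^c·ρ/(c!(1−ρ)²) = 0.009581
Wq = Lq/λ = 0.009581/26.93 = 0.0003558 hr
W = Wq + 1/μ = 0.0003558 + 0.03997 = 0.04032 hr

Final: 0.04032 hr


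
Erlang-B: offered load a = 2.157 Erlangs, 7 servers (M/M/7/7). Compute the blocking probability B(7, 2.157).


B(c,a) = (a^c/c!) / Σ_{k=0}^{c} a^k/k!
a^7/7! = 0.043104
Σ terms (k=0..7): 1.00000 + 2.15700 + 2.32632 + 1.67263 + 0.90196 + 0.38911 + 0.13988 + 0.04310 = 8.630012
B = 0.043104/8.630012 = 0.004995

Final: 0.004995
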